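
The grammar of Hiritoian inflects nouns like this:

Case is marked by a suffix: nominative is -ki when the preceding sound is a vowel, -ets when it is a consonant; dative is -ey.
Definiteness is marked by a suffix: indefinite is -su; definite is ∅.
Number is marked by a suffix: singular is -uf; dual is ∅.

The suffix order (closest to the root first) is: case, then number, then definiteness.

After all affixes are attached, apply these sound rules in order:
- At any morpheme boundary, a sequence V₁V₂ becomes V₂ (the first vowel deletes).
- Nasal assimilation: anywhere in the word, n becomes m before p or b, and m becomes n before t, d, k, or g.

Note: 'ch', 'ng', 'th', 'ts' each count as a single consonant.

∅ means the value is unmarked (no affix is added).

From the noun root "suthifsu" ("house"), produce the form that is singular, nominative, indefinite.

suthifsukufsu

Attach case nominative -ki (after vowel 'u') → suthifsuki.
Attach number singular -uf → suthifsukiuf.
Attach definiteness indefinite -su → suthifsukiufsu.
Apply vowel deletion: suthifsukiufsu → suthifsukufsu.
Nasal assimilation: no change.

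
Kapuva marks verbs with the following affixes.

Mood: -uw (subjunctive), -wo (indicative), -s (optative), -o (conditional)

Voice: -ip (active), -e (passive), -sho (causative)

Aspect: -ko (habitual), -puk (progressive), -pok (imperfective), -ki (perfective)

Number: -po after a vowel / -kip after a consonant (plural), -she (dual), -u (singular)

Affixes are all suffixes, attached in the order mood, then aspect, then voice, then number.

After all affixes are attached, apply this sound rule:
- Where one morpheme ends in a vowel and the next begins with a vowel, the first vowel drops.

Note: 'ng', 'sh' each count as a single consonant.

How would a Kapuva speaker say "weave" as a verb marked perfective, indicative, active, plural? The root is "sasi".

Attach mood indicative -wo → sasiwo.
Attach aspect perfective -ki → sasiwoki.
Attach voice active -ip → sasiwokiip.
Attach number plural -kip (after consonant 'p') → sasiwokiipkip.
Apply vowel deletion: sasiwokiipkip → sasiwokipkip.

sasiwokipkip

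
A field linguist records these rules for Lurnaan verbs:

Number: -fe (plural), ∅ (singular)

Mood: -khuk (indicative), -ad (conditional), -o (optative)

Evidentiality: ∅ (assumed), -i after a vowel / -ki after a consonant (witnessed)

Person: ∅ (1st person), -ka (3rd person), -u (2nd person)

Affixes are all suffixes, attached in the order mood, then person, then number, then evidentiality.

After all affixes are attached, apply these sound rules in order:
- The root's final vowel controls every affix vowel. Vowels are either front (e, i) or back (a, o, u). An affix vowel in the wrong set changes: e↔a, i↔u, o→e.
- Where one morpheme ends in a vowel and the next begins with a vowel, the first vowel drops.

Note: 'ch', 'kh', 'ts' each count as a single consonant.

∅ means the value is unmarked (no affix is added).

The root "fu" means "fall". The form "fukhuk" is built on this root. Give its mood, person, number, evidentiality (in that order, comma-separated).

Segment: fu-khuk.
mood: -khuk → indicative.
person: ∅ → 1st person.
number: ∅ → singular.
evidentiality: ∅ → assumed.

indicative, 1st person, singular, assumed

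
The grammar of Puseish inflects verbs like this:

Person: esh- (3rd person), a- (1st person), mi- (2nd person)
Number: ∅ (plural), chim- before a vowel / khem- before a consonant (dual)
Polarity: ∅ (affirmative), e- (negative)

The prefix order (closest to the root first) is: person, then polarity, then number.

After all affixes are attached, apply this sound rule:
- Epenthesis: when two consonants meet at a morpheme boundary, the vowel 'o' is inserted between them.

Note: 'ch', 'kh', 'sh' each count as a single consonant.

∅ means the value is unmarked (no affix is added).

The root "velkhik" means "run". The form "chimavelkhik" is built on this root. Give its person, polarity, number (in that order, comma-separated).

1st person, affirmative, dual

Segment: chim-a-velkhik.
person: a- → 1st person.
polarity: ∅ → affirmative.
number: chim/khem- → dual.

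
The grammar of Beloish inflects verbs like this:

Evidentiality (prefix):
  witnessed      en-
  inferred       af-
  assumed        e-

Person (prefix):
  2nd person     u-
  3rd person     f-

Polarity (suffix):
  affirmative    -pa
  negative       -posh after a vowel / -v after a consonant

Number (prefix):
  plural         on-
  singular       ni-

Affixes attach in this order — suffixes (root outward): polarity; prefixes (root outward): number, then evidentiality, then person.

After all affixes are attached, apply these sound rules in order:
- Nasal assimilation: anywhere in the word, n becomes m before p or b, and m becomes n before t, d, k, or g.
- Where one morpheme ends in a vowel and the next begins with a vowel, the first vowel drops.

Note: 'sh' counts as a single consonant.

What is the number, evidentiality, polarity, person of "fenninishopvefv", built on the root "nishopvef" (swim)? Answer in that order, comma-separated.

Segment: f-en-ni-nishopvef-v.
number: ni- → singular.
evidentiality: en- → witnessed.
polarity: -posh/v → negative.
person: f- → 3rd person.

singular, witnessed, negative, 3rd person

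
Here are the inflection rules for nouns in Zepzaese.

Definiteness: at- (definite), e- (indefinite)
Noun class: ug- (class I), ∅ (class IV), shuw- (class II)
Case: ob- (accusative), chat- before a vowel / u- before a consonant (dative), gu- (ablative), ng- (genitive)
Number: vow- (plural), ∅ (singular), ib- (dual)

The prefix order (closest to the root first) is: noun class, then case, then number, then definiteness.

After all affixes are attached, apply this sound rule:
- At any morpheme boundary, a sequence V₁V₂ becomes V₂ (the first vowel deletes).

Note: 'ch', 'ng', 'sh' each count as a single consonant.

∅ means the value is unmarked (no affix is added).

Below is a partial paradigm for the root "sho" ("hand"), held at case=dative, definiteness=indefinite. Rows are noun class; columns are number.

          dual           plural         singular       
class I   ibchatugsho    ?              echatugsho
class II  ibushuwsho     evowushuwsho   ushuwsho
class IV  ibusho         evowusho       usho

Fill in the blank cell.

evowchatugsho

Attach noun class class I ug- → ugsho.
Attach case dative chat- (before vowel 'u') → chatugsho.
Attach number plural vow- → vowchatugsho.
Attach definiteness indefinite e- → evowchatugsho.
Vowel deletion: no change.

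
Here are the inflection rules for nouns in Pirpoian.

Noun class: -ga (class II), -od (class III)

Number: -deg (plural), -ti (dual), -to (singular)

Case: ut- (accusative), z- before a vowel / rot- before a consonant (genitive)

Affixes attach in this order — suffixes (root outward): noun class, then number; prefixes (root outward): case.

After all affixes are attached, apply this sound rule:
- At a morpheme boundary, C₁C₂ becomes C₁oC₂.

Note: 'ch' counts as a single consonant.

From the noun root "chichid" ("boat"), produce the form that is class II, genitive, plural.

rotochichidogadeg

Attach noun class class II -ga → chichidga.
Attach case genitive rot- (before consonant 'ch') → rotchichidga.
Attach number plural -deg → rotchichidgadeg.
Apply epenthesis: rotchichidgadeg → rotochichidogadeg.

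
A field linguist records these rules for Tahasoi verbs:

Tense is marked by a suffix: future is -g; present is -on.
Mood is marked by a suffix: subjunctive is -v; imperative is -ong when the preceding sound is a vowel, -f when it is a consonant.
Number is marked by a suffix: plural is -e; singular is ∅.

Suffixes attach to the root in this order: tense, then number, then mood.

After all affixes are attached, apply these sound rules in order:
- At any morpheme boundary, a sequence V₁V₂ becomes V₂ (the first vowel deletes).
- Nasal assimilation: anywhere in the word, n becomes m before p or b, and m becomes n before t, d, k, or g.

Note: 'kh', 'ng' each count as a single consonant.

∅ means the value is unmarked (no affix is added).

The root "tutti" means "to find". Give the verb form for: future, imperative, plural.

Attach tense future -g → tuttig.
Attach number plural -e → tuttige.
Attach mood imperative -ong (after vowel 'e') → tuttigeong.
Apply vowel deletion: tuttigeong → tuttigong.
Nasal assimilation: no change.

tuttigong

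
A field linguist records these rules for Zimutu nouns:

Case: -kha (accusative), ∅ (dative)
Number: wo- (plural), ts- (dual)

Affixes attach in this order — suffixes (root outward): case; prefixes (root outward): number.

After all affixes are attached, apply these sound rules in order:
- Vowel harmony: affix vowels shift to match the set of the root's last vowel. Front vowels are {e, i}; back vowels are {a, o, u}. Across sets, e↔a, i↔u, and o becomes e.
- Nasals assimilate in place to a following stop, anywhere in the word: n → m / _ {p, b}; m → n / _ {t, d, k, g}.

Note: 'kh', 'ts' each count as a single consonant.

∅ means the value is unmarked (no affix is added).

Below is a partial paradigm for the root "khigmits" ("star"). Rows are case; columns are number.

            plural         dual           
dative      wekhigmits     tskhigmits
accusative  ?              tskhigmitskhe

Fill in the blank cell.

Attach case accusative -kha → khigmitskha.
Attach number plural wo- → wokhigmitskha.
Apply vowel harmony: wokhigmitskha → wekhigmitskhe.
Nasal assimilation: no change.

wekhigmitskhe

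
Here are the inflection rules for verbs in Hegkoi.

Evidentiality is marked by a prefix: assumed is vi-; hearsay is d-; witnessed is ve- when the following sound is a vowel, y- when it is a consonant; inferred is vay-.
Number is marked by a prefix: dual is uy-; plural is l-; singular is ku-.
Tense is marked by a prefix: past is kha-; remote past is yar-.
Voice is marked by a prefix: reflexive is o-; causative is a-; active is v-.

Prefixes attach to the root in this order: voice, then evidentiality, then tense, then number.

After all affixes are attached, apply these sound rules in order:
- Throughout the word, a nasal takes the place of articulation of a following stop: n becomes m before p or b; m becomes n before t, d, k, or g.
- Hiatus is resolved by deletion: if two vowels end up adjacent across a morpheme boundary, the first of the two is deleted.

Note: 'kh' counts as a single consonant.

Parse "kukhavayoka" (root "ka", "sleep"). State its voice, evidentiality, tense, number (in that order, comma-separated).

reflexive, inferred, past, singular

Segment: ku-kha-vay-o-ka.
voice: o- → reflexive.
evidentiality: vay- → inferred.
tense: kha- → past.
number: ku- → singular.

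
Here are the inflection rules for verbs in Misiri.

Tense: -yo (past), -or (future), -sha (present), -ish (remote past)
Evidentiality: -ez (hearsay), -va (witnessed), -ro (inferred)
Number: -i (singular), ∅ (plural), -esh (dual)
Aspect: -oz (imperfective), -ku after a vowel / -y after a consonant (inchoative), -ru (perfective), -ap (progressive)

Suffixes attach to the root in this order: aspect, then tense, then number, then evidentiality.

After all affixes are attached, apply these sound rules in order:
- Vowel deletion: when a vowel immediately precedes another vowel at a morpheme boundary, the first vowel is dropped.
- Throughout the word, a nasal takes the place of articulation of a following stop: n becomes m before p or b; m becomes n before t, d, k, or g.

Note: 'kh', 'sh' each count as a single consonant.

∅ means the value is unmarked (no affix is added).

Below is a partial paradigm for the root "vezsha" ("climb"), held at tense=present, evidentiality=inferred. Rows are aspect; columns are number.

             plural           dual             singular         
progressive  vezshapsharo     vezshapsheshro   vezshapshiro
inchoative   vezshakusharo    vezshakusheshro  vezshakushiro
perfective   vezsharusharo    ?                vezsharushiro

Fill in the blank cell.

vezsharusheshro

Attach aspect perfective -ru → vezsharu.
Attach tense present -sha → vezsharusha.
Attach number dual -esh → vezsharushaesh.
Attach evidentiality inferred -ro → vezsharushaeshro.
Apply vowel deletion: vezsharushaeshro → vezsharusheshro.
Nasal assimilation: no change.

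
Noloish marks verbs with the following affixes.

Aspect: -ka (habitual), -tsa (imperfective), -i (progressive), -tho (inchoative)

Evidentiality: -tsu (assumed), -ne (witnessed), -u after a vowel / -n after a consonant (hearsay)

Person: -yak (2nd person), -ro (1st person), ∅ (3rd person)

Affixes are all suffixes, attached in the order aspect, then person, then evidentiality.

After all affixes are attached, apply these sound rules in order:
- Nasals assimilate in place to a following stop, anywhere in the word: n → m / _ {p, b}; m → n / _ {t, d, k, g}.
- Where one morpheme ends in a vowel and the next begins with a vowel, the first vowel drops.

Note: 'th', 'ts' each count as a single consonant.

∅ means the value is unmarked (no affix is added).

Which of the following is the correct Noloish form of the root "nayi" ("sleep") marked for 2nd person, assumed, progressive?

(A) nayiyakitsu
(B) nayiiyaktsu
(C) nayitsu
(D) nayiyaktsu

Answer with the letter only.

Attach aspect progressive -i → nayii.
Attach person 2nd person -yak → nayiiyak.
Attach evidentiality assumed -tsu → nayiiyaktsu.
Nasal assimilation: no change.
Apply vowel deletion: nayiiyaktsu → nayiyaktsu.
So the correct form is nayiyaktsu, option (D).
(A) nayiyakitsu is wrong: it has the affixes in the wrong order.
(B) nayiiyaktsu is wrong: it fails to apply the sound rule(s).
(C) nayitsu is wrong: it uses 3rd person instead of 2nd person for person.

D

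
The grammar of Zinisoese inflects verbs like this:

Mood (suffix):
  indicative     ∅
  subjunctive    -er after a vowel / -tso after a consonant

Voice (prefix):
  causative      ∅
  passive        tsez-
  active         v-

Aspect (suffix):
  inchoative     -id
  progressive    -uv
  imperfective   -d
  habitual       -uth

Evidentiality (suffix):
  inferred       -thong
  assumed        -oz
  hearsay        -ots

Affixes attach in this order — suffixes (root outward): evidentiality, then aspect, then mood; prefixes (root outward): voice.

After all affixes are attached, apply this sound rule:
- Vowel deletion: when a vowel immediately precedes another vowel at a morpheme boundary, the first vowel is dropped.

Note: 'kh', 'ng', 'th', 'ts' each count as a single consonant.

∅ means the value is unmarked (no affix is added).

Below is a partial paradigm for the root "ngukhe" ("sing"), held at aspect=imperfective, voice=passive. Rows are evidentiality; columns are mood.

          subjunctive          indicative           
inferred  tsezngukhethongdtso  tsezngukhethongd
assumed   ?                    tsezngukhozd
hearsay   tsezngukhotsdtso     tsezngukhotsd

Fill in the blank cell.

Attach evidentiality assumed -oz → ngukheoz.
Attach aspect imperfective -d → ngukheozd.
Attach voice passive tsez- → tsezngukheozd.
Attach mood subjunctive -tso (after consonant 'd') → tsezngukheozdtso.
Apply vowel deletion: tsezngukheozdtso → tsezngukhozdtso.

tsezngukhozdtso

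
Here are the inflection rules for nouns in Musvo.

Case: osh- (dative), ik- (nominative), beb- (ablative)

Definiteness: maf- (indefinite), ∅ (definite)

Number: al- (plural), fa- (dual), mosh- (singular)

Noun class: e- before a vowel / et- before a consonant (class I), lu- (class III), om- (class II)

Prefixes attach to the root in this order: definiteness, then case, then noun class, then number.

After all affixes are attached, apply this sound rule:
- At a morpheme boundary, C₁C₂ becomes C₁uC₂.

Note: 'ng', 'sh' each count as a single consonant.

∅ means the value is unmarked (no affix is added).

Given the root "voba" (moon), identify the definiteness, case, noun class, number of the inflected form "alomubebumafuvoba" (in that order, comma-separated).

Segment: al-om-beb-maf-voba.
definiteness: maf- → indefinite.
case: beb- → ablative.
noun class: om- → class II.
number: al- → plural.

indefinite, ablative, class II, plural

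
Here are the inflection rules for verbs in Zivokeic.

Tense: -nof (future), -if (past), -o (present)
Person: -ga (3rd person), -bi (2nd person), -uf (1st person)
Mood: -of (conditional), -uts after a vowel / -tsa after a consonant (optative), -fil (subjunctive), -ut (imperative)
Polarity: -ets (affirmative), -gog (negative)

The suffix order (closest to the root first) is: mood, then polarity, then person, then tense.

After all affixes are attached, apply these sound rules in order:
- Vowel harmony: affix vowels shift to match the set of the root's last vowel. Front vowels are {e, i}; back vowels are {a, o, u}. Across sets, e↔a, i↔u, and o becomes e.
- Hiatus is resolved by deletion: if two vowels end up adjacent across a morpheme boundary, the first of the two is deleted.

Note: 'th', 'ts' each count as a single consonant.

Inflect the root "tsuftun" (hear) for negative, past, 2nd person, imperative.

Attach mood imperative -ut → tsuftunut.
Attach polarity negative -gog → tsuftunutgog.
Attach person 2nd person -bi → tsuftunutgogbi.
Attach tense past -if → tsuftunutgogbiif.
Apply vowel harmony: tsuftunutgogbiif → tsuftunutgogbuuf.
Apply vowel deletion: tsuftunutgogbuuf → tsuftunutgogbuf.

tsuftunutgogbuf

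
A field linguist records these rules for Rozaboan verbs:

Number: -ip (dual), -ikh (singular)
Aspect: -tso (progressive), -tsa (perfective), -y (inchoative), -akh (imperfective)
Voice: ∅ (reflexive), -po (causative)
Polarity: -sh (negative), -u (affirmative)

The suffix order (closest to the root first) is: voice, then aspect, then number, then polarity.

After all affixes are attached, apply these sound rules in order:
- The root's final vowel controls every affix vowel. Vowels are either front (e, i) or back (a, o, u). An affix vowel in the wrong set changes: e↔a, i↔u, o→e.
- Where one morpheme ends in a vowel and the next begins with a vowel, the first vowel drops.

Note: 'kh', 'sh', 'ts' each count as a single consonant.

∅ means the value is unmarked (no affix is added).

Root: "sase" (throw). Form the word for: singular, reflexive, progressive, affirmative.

sasetsikhi

voice = reflexive: zero marking, form stays sase.
Attach aspect progressive -tso → sasetso.
Attach number singular -ikh → sasetsoikh.
Attach polarity affirmative -u → sasetsoikhu.
Apply vowel harmony: sasetsoikhu → sasetseikhi.
Apply vowel deletion: sasetseikhi → sasetsikhi.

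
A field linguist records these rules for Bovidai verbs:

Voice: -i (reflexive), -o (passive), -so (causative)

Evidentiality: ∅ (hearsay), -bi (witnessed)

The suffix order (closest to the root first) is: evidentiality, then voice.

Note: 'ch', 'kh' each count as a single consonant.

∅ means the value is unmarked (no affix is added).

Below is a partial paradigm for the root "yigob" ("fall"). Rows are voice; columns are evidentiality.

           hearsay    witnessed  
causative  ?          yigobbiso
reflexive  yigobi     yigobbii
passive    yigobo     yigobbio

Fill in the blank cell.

yigobso

evidentiality = hearsay: zero marking, form stays yigob.
Attach voice causative -so → yigobso.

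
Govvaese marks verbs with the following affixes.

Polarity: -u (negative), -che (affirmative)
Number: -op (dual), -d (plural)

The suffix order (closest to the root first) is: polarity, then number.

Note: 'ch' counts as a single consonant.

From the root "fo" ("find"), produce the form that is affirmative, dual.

Attach polarity affirmative -che → foche.
Attach number dual -op → focheop.

focheop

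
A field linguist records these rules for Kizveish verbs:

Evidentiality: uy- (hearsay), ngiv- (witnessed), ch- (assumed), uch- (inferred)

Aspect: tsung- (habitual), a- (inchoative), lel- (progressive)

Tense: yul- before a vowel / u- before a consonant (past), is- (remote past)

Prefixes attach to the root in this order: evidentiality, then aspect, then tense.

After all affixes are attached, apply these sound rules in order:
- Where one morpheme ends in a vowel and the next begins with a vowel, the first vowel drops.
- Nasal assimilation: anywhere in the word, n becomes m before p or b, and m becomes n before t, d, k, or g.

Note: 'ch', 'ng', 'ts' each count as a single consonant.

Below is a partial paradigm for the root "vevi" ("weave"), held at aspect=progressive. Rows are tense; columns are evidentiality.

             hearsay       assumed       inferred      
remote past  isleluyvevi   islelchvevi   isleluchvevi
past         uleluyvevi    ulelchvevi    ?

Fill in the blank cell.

uleluchvevi

Attach evidentiality inferred uch- → uchvevi.
Attach aspect progressive lel- → leluchvevi.
Attach tense past u- (before consonant 'l') → uleluchvevi.
Vowel deletion: no change.
Nasal assimilation: no change.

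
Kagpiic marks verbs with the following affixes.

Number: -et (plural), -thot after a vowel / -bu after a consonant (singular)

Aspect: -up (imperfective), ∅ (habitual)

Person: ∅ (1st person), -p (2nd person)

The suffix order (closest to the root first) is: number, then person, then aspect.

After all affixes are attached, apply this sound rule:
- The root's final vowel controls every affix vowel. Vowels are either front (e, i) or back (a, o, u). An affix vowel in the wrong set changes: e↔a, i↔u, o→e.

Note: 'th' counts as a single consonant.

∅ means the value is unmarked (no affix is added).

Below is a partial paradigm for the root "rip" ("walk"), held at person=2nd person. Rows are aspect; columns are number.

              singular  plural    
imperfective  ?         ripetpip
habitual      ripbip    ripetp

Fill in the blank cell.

ripbipip

Attach number singular -bu (after consonant 'p') → ripbu.
Attach person 2nd person -p → ripbup.
Attach aspect imperfective -up → ripbupup.
Apply vowel harmony: ripbupup → ripbipip.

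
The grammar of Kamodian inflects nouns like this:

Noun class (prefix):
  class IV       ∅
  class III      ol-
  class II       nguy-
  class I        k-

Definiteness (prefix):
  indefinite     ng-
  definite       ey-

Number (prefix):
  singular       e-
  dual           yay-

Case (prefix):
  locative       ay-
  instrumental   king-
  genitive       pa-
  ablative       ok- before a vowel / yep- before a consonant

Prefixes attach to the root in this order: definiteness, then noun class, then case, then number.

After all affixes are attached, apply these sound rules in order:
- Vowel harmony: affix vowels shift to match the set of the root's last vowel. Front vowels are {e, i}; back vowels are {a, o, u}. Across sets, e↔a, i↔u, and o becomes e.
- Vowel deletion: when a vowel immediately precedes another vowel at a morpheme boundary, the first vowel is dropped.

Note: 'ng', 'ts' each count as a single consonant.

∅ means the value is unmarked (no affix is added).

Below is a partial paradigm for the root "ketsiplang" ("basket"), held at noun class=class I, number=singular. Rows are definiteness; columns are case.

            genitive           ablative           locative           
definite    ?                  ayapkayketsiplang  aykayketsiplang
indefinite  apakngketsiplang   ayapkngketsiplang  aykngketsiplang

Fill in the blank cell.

apakayketsiplang

Attach definiteness definite ey- → eyketsiplang.
Attach noun class class I k- → keyketsiplang.
Attach case genitive pa- → pakeyketsiplang.
Attach number singular e- → epakeyketsiplang.
Apply vowel harmony: epakeyketsiplang → apakayketsiplang.
Vowel deletion: no change.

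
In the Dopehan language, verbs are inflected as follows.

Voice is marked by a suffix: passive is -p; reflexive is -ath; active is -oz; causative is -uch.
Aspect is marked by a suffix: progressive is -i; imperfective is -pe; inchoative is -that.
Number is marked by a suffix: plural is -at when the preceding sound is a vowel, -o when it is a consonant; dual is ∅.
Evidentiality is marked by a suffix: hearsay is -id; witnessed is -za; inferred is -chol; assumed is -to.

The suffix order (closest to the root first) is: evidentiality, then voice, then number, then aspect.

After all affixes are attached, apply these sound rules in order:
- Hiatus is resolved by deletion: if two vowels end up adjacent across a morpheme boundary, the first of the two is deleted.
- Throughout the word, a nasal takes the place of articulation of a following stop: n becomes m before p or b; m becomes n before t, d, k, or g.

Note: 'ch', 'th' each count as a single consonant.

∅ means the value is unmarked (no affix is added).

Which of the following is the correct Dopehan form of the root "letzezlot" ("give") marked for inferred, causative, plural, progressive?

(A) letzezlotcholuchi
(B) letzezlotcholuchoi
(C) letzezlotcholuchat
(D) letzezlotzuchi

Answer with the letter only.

A

Attach evidentiality inferred -chol → letzezlotchol.
Attach voice causative -uch → letzezlotcholuch.
Attach number plural -o (after consonant 'ch') → letzezlotcholucho.
Attach aspect progressive -i → letzezlotcholuchoi.
Apply vowel deletion: letzezlotcholuchoi → letzezlotcholuchi.
Nasal assimilation: no change.
So the correct form is letzezlotcholuchi, option (A).
(B) letzezlotcholuchoi is wrong: it fails to apply the sound rule(s).
(C) letzezlotcholuchat is wrong: it has the affixes in the wrong order.
(D) letzezlotzuchi is wrong: it uses witnessed instead of inferred for evidentiality.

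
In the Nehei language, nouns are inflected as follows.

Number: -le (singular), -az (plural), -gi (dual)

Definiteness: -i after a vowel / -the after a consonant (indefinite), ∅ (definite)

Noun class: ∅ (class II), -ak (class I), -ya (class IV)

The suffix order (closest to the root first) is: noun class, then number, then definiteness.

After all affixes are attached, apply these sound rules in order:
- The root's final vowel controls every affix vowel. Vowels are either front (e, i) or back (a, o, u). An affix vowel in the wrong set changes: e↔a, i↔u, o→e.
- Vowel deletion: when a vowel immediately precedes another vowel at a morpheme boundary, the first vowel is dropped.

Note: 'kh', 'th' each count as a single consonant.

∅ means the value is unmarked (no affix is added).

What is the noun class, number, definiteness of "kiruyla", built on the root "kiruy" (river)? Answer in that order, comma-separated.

Segment: kiruy-le.
noun class: ∅ → class II.
number: -le → singular.
definiteness: ∅ → definite.

class II, singular, definite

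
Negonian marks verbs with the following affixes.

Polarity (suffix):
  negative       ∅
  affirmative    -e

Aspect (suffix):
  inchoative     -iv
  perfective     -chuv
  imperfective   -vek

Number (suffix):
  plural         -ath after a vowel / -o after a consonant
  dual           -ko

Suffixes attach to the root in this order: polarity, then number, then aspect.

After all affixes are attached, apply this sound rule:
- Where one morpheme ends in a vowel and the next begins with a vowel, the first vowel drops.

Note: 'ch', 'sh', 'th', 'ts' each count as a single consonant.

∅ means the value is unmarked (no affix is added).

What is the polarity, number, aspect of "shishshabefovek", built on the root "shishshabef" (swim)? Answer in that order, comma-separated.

negative, plural, imperfective

Segment: shishshabef-o-vek.
polarity: ∅ → negative.
number: -ath/o → plural.
aspect: -vek → imperfective.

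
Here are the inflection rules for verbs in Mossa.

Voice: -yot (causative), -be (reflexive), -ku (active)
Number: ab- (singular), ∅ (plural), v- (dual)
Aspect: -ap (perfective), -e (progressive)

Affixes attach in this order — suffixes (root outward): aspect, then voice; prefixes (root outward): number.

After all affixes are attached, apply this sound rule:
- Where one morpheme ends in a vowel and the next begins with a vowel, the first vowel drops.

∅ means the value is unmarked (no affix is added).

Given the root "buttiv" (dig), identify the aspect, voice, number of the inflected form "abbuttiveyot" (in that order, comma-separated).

Segment: ab-buttiv-e-yot.
aspect: -e → progressive.
voice: -yot → causative.
number: ab- → singular.

progressive, causative, singular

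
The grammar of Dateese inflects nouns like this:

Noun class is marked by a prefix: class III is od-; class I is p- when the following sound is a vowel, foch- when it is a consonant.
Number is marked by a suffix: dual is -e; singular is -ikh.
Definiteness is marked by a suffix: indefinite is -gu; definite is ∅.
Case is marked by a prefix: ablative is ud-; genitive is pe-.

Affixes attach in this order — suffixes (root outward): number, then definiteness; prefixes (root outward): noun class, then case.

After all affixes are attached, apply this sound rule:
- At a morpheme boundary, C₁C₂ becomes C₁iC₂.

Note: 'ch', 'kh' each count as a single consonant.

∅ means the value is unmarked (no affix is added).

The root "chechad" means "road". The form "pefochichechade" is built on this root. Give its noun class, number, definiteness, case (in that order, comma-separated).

Segment: pe-foch-chechad-e.
noun class: p/foch- → class I.
number: -e → dual.
definiteness: ∅ → definite.
case: pe- → genitive.

class I, dual, definite, genitive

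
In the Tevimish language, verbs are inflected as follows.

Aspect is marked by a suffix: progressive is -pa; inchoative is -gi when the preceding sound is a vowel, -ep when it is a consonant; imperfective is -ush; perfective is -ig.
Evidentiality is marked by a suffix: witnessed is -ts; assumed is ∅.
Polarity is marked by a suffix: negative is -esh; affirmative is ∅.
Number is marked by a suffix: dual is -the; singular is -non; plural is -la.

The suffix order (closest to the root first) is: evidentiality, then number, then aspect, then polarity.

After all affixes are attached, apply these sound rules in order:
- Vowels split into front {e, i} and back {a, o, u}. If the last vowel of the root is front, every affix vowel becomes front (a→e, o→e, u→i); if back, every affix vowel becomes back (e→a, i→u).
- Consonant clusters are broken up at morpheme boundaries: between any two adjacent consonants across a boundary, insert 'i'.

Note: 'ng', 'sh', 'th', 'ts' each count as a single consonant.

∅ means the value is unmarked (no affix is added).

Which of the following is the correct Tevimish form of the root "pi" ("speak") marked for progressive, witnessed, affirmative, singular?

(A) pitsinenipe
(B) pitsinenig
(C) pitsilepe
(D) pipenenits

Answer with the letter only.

A

Attach evidentiality witnessed -ts → pits.
Attach number singular -non → pitsnon.
Attach aspect progressive -pa → pitsnonpa.
polarity = affirmative: zero marking, form stays pitsnonpa.
Apply vowel harmony: pitsnonpa → pitsnenpe.
Apply epenthesis: pitsnenpe → pitsinenipe.
So the correct form is pitsinenipe, option (A).
(D) pipenenits is wrong: it has the affixes in the wrong order.
(C) pitsilepe is wrong: it uses plural instead of singular for number.
(B) pitsinenig is wrong: it uses perfective instead of progressive for aspect.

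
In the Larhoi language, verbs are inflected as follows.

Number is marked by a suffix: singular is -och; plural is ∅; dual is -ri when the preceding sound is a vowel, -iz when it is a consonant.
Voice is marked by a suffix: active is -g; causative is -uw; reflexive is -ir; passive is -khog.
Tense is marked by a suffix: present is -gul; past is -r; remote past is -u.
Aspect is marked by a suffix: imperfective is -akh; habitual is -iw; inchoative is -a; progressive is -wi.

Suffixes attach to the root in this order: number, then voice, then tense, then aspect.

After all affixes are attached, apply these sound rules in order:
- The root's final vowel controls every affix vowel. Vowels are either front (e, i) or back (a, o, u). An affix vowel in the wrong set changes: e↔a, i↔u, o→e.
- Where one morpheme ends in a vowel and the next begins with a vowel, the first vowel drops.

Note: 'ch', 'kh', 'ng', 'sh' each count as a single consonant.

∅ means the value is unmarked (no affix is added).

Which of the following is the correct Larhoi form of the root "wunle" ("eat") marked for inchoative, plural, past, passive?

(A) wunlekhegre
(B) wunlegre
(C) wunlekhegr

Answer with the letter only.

number = plural: zero marking, form stays wunle.
Attach voice passive -khog → wunlekhog.
Attach tense past -r → wunlekhogr.
Attach aspect inchoative -a → wunlekhogra.
Apply vowel harmony: wunlekhogra → wunlekhegre.
Vowel deletion: no change.
So the correct form is wunlekhegre, option (A).
(B) wunlegre is wrong: it uses active instead of passive for voice.
(C) wunlekhegr is wrong: it has the affixes in the wrong order.

A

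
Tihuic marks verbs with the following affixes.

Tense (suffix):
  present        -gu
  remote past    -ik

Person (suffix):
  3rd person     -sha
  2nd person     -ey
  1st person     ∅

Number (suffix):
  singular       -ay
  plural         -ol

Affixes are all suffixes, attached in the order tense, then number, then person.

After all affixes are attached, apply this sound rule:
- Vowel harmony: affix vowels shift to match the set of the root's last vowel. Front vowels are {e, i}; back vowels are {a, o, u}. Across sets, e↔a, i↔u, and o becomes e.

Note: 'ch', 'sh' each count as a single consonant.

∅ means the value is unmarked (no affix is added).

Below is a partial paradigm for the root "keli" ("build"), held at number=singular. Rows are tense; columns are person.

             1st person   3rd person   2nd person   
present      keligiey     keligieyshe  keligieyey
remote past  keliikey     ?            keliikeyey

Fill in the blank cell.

keliikeyshe

Attach tense remote past -ik → keliik.
Attach number singular -ay → keliikay.
Attach person 3rd person -sha → keliikaysha.
Apply vowel harmony: keliikaysha → keliikeyshe.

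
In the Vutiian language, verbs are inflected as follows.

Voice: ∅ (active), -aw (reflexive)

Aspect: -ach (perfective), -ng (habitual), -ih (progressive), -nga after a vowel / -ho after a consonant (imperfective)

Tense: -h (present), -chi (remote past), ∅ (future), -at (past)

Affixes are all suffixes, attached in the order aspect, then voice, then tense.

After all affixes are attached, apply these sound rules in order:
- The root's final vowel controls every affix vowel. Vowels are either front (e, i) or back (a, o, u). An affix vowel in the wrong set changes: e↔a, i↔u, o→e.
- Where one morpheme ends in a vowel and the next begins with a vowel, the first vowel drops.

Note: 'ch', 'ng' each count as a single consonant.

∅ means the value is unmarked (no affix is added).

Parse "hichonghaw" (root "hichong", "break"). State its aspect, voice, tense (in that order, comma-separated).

Segment: hichong-ho-aw.
aspect: -nga/ho → imperfective.
voice: -aw → reflexive.
tense: ∅ → future.

imperfective, reflexive, future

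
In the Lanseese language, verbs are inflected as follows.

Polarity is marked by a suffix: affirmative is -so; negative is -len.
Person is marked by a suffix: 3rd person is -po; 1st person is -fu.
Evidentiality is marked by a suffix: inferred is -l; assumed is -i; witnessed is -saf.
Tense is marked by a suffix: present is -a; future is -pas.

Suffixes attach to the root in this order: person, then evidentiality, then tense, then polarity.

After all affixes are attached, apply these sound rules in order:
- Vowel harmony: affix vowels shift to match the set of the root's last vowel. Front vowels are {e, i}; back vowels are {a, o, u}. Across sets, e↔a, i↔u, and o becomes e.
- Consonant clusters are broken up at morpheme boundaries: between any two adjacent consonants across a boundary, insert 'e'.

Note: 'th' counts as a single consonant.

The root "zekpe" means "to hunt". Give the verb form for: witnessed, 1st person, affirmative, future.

Attach person 1st person -fu → zekpefu.
Attach evidentiality witnessed -saf → zekpefusaf.
Attach tense future -pas → zekpefusafpas.
Attach polarity affirmative -so → zekpefusafpasso.
Apply vowel harmony: zekpefusafpasso → zekpefisefpesse.
Apply epenthesis: zekpefisefpesse → zekpefisefepesese.

zekpefisefepesese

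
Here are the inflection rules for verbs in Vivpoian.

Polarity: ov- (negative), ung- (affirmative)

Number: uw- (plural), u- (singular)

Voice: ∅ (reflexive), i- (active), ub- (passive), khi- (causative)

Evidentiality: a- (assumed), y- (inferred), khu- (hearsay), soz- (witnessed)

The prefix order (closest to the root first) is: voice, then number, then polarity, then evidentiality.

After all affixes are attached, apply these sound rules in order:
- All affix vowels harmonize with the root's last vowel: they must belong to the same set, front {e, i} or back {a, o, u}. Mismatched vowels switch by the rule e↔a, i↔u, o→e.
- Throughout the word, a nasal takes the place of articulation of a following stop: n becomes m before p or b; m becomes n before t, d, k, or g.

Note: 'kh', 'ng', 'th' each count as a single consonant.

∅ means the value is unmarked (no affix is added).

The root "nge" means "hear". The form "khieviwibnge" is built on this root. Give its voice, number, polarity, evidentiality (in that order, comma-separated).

Segment: khu-ov-uw-ub-nge.
voice: ub- → passive.
number: uw- → plural.
polarity: ov- → negative.
evidentiality: khu- → hearsay.

passive, plural, negative, hearsay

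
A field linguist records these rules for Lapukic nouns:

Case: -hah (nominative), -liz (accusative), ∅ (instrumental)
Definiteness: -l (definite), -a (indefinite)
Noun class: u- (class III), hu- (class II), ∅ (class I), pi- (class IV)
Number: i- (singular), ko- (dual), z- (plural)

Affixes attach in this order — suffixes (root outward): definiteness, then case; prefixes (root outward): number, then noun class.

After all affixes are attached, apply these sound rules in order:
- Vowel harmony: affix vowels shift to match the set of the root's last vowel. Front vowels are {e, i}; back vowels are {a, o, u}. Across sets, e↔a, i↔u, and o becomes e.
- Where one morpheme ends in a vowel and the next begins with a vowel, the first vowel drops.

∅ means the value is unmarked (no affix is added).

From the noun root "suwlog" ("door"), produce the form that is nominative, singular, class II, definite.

Attach number singular i- → isuwlog.
Attach definiteness definite -l → isuwlogl.
Attach case nominative -hah → isuwloglhah.
Attach noun class class II hu- → huisuwloglhah.
Apply vowel harmony: huisuwloglhah → huusuwloglhah.
Apply vowel deletion: huusuwloglhah → husuwloglhah.

husuwloglhah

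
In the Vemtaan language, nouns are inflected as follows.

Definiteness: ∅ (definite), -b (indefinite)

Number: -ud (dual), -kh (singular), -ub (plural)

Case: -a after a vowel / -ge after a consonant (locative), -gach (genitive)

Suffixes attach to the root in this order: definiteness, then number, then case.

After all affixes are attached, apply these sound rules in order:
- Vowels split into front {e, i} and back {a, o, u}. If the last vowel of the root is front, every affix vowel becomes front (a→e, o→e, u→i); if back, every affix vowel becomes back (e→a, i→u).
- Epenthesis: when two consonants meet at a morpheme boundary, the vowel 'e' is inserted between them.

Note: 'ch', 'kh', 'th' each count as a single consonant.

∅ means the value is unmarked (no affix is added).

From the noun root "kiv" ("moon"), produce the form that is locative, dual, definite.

definiteness = definite: zero marking, form stays kiv.
Attach number dual -ud → kivud.
Attach case locative -ge (after consonant 'd') → kivudge.
Apply vowel harmony: kivudge → kividge.
Apply epenthesis: kividge → kividege.

kividege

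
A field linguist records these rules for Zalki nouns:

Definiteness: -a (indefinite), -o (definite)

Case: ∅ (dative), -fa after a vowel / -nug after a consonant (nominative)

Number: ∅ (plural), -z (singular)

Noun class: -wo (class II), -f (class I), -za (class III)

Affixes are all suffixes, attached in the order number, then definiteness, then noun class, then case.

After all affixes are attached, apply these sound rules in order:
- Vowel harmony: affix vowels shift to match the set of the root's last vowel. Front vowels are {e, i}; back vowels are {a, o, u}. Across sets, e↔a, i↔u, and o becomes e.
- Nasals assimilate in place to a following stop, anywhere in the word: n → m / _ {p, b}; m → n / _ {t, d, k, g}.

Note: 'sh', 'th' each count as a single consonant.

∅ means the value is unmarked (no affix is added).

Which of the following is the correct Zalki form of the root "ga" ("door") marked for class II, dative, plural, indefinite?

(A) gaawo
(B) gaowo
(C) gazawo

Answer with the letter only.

A

number = plural: zero marking, form stays ga.
Attach definiteness indefinite -a → gaa.
Attach noun class class II -wo → gaawo.
case = dative: zero marking, form stays gaawo.
Vowel harmony: no change.
Nasal assimilation: no change.
So the correct form is gaawo, option (A).
(C) gazawo is wrong: it uses singular instead of plural for number.
(B) gaowo is wrong: it uses definite instead of indefinite for definiteness.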